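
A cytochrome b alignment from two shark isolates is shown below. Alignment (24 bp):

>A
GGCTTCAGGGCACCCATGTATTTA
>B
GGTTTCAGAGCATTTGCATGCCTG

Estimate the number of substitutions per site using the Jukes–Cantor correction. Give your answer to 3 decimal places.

The sequences differ at 12 of 24 sites, so p = 12/24 = 0.5.
d = −(3/4) ln(1 − 4p/3) = −0.75 ln(1 − 0.666667) = −0.75 ln(0.333333)
  = −0.75 × (-1.098613) = 0.823960 substitutions/site.

0.824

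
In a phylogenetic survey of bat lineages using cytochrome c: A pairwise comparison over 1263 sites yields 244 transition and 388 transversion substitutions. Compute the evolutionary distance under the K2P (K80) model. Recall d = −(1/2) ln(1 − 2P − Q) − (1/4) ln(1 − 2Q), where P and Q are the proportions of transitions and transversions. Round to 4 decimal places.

P = 244/1263 ≈ 0.193191 and Q = 388/1263 ≈ 0.307205.
Under the Kimura two-parameter model, d = −½ ln(1 − 2P − Q) − ¼ ln(1 − 2Q).
1 − 2P − Q = 0.306413, giving −½ ln(0.306413) = 0.591411.
1 − 2Q = 0.38559, giving −¼ ln(0.38559) = 0.238245.
d = 0.591411 + 0.238245 = 0.829656.

0.8297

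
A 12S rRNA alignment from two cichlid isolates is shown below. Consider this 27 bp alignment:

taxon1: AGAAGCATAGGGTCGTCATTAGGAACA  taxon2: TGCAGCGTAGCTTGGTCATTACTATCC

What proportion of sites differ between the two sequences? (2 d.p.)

The sequences differ at 10 of 27 positions (sites 1, 3, 7, 11, 12, 14, 22, 23, 25, 27).
p = 10/27 = 0.370370… ≈ 0.37 (to 2 d.p.).

0.37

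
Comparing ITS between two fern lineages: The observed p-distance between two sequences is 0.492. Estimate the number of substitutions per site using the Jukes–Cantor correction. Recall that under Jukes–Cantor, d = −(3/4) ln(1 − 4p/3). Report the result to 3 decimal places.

0.800

d = −(3/4) ln(1 − 4p/3) = −0.75 ln(1 − 0.656) = −0.75 ln(0.344)
  = −0.75 × (-1.067114) = 0.800336 substitutions/site.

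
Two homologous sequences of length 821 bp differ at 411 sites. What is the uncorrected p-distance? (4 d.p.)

0.5006

p = 411/821 = 0.500609… ≈ 0.5006 (to 4 d.p.).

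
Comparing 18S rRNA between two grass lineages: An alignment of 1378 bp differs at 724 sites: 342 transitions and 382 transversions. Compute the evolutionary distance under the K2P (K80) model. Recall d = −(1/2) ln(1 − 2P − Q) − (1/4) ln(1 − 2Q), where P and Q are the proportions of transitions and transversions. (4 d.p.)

0.9448

P = 342/1378 ≈ 0.248186 and Q = 382/1378 ≈ 0.277213.
Under the Kimura two-parameter model, d = −½ ln(1 − 2P − Q) − ¼ ln(1 − 2Q).
1 − 2P − Q = 0.226415, giving −½ ln(0.226415) = 0.742693.
1 − 2Q = 0.445574, giving −¼ ln(0.445574) = 0.202098.
d = 0.742693 + 0.202098 = 0.944791.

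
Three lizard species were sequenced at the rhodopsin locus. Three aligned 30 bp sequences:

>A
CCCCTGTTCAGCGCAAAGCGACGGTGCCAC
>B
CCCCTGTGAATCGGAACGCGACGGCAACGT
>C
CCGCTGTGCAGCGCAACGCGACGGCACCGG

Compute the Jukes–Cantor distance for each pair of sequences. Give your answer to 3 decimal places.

d(A,B) = 0.441, d(A,C) = 0.280, d(B,C) = 0.233

A–B: 10/30 sites differ → p ≈ 0.333333, d = −0.75 ln(1 − 0.444444) = 0.440839 ≈ 0.441.
A–C: 7/30 sites differ → p ≈ 0.233333, d = −0.75 ln(1 − 0.311111) = 0.279506 ≈ 0.280.
B–C: 6/30 sites differ → p = 0.2, d = −0.75 ln(1 − 0.266667) = 0.232617 ≈ 0.233.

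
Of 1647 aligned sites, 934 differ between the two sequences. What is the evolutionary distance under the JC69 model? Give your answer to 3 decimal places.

p = 934/1647 ≈ 0.567092.
d = −(3/4) ln(1 − 4p/3) = −0.75 ln(1 − 0.756123) = −0.75 ln(0.243877)
  = −0.75 × (-1.411091) = 1.058318 substitutions/site.

1.058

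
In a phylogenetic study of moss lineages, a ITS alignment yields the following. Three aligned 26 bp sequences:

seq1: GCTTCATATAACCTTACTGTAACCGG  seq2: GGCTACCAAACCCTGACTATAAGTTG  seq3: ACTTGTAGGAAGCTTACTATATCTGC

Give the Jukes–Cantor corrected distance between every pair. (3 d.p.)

d(seq1,seq2) = 0.717, d(seq1,seq3) = 0.623, d(seq2,seq3) = 1.100

seq1–seq2: 12/26 sites differ → p ≈ 0.461538, d = −0.75 ln(1 − 0.615384) = 0.716632 ≈ 0.717.
seq1–seq3: 11/26 sites differ → p ≈ 0.423077, d = −0.75 ln(1 − 0.564103) = 0.622762 ≈ 0.623.
seq2–seq3: 15/26 sites differ → p ≈ 0.576923, d = −0.75 ln(1 − 0.769231) = 1.099754 ≈ 1.100.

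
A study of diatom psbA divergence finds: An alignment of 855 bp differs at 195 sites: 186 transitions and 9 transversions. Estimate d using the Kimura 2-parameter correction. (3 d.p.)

P = 186/855 ≈ 0.217544 and Q = 9/855 ≈ 0.010526.
Under the Kimura two-parameter model, d = −½ ln(1 − 2P − Q) − ¼ ln(1 − 2Q).
1 − 2P − Q = 0.554386, giving −½ ln(0.554386) = 0.294947.
1 − 2Q = 0.978948, giving −¼ ln(0.978948) = 0.005319.
d = 0.294947 + 0.005319 = 0.300266.

0.300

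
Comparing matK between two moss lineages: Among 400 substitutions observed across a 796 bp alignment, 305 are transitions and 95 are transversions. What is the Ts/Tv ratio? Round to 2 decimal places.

3.21

R = 305/95 = 3.210526… ≈ 3.21 (to 2 d.p.).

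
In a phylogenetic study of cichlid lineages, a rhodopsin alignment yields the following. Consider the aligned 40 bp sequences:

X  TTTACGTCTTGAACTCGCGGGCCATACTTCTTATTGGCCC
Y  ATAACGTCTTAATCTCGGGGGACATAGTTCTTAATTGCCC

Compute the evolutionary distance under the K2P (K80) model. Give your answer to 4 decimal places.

0.2715

Of 40 sites, 1 differences are transitions and 8 are transversions, so P = 1/40 = 0.025 and Q = 8/40 = 0.2.
Under the Kimura two-parameter model, d = −½ ln(1 − 2P − Q) − ¼ ln(1 − 2Q).
1 − 2P − Q = 0.75, giving −½ ln(0.75) = 0.143841.
1 − 2Q = 0.6, giving −¼ ln(0.6) = 0.127706.
d = 0.143841 + 0.127706 = 0.271547.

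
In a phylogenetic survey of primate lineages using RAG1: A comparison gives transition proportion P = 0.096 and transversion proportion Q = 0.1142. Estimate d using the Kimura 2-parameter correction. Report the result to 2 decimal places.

0.25

Under the Kimura two-parameter model, d = −½ ln(1 − 2P − Q) − ¼ ln(1 − 2Q).
1 − 2P − Q = 0.6938, giving −½ ln(0.6938) = 0.182786.
1 − 2Q = 0.7716, giving −¼ ln(0.7716) = 0.064822.
d = 0.182786 + 0.064822 = 0.247608.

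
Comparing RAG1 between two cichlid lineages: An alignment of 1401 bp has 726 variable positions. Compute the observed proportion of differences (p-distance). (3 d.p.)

0.518

p = 726/1401 = 0.518201… ≈ 0.518 (to 3 d.p.).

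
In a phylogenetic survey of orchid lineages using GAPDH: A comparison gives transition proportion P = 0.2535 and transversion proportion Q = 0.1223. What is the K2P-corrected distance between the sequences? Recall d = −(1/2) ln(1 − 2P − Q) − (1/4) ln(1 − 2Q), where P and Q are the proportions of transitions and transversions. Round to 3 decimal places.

0.566

Under the Kimura two-parameter model, d = −½ ln(1 − 2P − Q) − ¼ ln(1 − 2Q).
1 − 2P − Q = 0.3707, giving −½ ln(0.3707) = 0.496181.
1 − 2Q = 0.7554, giving −¼ ln(0.7554) = 0.070127.
d = 0.496181 + 0.070127 = 0.566308.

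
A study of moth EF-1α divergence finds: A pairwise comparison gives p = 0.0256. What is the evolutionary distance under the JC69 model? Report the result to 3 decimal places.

d = −(3/4) ln(1 − 4p/3) = −0.75 ln(1 − 0.034133) = −0.75 ln(0.965867)
  = −0.75 × (-0.034729) = 0.026047 substitutions/site.

0.026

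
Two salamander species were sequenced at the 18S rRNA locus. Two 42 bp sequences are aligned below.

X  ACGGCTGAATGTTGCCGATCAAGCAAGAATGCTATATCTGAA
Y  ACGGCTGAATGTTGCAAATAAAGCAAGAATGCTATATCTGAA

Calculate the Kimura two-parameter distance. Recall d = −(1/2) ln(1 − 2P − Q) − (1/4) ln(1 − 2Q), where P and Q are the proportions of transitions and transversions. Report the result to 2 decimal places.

Of 42 sites, 1 differences are transitions and 2 are transversions, so P = 1/42 ≈ 0.02381 and Q = 2/42 ≈ 0.047619.
Under the Kimura two-parameter model, d = −½ ln(1 − 2P − Q) − ¼ ln(1 − 2Q).
1 − 2P − Q = 0.904761, giving −½ ln(0.904761) = 0.050042.
1 − 2Q = 0.904762, giving −¼ ln(0.904762) = 0.025021.
d = 0.050042 + 0.025021 = 0.075063.

0.08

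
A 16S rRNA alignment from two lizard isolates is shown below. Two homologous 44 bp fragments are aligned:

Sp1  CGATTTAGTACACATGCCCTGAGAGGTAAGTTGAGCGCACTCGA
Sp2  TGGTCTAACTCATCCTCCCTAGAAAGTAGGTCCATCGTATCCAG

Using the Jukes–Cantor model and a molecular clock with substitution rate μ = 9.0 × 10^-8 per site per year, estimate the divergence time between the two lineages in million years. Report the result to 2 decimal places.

The sequences differ at 23 of 44 sites, so p = 23/44 ≈ 0.522727.
d = −(3/4) ln(1 − 4p/3) = −0.75 ln(1 − 0.696969) = −0.75 ln(0.303031)
  = −0.75 × (-1.193920) = 0.895440 substitutions/site.
Under a molecular clock d = 2μt, so t = d/(2μ) = 0.895440 / (2 × 9.0 × 10^-8) = 4.97 million years.

4.97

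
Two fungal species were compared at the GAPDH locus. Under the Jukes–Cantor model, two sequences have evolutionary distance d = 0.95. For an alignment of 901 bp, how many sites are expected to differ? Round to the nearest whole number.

485

Invert JC69: p = (3/4)(1 − e^(−4d/3)) = 0.75 × (1 − e^(-1.266667)) = 0.75 × (1 − 0.281769) = 0.538673.
Expected differing sites = pL ≈ 0.538673 × 901 = 485.344373 ≈ 485.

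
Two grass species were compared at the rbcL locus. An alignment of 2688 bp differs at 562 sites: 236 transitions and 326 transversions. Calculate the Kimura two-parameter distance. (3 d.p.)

0.246

P = 236/2688 ≈ 0.087798 and Q = 326/2688 ≈ 0.12128.
Under the Kimura two-parameter model, d = −½ ln(1 − 2P − Q) − ¼ ln(1 − 2Q).
1 − 2P − Q = 0.703124, giving −½ ln(0.703124) = 0.176111.
1 − 2Q = 0.75744, giving −¼ ln(0.75744) = 0.069453.
d = 0.176111 + 0.069453 = 0.245564.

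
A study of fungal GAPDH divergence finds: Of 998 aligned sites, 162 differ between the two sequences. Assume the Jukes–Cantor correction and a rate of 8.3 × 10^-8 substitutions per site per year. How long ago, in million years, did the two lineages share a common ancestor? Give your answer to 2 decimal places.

1.10

p = 162/998 ≈ 0.162325.
d = −(3/4) ln(1 − 4p/3) = −0.75 ln(1 − 0.216433) = −0.75 ln(0.783567)
  = −0.75 × (-0.243899) = 0.182924 substitutions/site.
Under a molecular clock d = 2μt, so t = d/(2μ) = 0.182924 / (2 × 8.3 × 10^-8) = 1.10 million years.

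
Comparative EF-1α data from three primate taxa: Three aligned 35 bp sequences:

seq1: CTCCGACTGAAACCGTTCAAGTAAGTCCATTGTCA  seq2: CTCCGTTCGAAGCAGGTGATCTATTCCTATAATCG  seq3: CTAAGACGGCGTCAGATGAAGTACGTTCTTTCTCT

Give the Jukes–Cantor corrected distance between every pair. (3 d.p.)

seq1–seq2: 16/35 sites differ → p ≈ 0.457143, d = −0.75 ln(1 − 0.609524) = 0.705292 ≈ 0.705.
seq1–seq3: 14/35 sites differ → p = 0.4, d = −0.75 ln(1 − 0.533333) = 0.571605 ≈ 0.572.
seq2–seq3: 20/35 sites differ → p ≈ 0.571429, d = −0.75 ln(1 − 0.761905) = 1.076314 ≈ 1.076.

d(seq1,seq2) = 0.705, d(seq1,seq3) = 0.572, d(seq2,seq3) = 1.076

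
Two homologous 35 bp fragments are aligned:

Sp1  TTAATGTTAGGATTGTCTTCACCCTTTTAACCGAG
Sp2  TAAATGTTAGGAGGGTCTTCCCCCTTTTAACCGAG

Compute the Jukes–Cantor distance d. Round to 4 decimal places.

The sequences differ at 4 of 35 sites (2, 13, 14, 21), so p = 4/35 ≈ 0.114286.
d = −(3/4) ln(1 − 4p/3) = −0.75 ln(1 − 0.152381) = −0.75 ln(0.847619)
  = −0.75 × (-0.165324) = 0.123993 substitutions/site.

0.1240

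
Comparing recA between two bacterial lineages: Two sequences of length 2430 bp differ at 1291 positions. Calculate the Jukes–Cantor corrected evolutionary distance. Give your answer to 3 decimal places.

p = 1291/2430 ≈ 0.531276.
d = −(3/4) ln(1 − 4p/3) = −0.75 ln(1 − 0.708368) = −0.75 ln(0.291632)
  = −0.75 × (-1.232263) = 0.924197 substitutions/site.

0.924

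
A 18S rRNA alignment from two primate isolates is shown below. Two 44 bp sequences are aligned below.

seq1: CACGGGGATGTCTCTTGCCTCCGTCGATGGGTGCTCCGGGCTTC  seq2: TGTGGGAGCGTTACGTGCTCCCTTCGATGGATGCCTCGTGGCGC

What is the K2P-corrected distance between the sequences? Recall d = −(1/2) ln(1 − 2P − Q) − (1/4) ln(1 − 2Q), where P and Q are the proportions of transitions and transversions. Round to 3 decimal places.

0.729

Of 44 sites, 13 differences are transitions and 6 are transversions, so P = 13/44 ≈ 0.295455 and Q = 6/44 ≈ 0.136364.
Under the Kimura two-parameter model, d = −½ ln(1 − 2P − Q) − ¼ ln(1 − 2Q).
1 − 2P − Q = 0.272726, giving −½ ln(0.272726) = 0.649644.
1 − 2Q = 0.727272, giving −¼ ln(0.727272) = 0.079614.
d = 0.649644 + 0.079614 = 0.729258.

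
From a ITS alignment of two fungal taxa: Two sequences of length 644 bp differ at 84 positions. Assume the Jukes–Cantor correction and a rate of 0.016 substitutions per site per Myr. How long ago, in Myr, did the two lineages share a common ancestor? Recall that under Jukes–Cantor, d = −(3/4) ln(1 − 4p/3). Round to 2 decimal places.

p = 84/644 ≈ 0.130435.
d = −(3/4) ln(1 − 4p/3) = −0.75 ln(1 − 0.173913) = −0.75 ln(0.826087)
  = −0.75 × (-0.191055) = 0.143291 substitutions/site.
Under a molecular clock d = 2μt, so t = d/(2μ) = 0.143291 / (2 × 0.016) = 4.48 Myr.

4.48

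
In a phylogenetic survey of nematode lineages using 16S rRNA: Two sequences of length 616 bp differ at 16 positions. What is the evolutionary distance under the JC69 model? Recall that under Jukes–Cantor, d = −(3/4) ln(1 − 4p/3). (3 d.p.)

p = 16/616 ≈ 0.025974.
d = −(3/4) ln(1 − 4p/3) = −0.75 ln(1 − 0.034632) = −0.75 ln(0.965368)
  = −0.75 × (-0.035246) = 0.026435 substitutions/site.

0.026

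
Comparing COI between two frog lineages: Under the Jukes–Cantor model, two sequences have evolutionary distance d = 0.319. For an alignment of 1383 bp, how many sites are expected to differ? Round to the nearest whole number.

Invert JC69: p = (3/4)(1 − e^(−4d/3)) = 0.75 × (1 − e^(-0.425333)) = 0.75 × (1 − 0.653552) = 0.259836.
Expected differing sites = pL ≈ 0.259836 × 1383 = 359.353188 ≈ 359.

359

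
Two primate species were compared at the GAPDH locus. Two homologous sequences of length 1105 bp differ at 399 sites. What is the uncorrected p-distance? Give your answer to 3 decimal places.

p = 399/1105 = 0.361085… ≈ 0.361 (to 3 d.p.).

0.361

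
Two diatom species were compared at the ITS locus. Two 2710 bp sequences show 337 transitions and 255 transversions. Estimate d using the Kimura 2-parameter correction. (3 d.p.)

0.262

P = 337/2710 ≈ 0.124354 and Q = 255/2710 ≈ 0.094096.
Under the Kimura two-parameter model, d = −½ ln(1 − 2P − Q) − ¼ ln(1 − 2Q).
1 − 2P − Q = 0.657196, giving −½ ln(0.657196) = 0.209886.
1 − 2Q = 0.811808, giving −¼ ln(0.811808) = 0.052123.
d = 0.209886 + 0.052123 = 0.262009.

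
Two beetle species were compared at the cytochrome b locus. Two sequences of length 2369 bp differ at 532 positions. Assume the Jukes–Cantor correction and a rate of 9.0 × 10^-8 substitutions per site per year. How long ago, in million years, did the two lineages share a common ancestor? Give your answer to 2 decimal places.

p = 532/2369 ≈ 0.224567.
d = −(3/4) ln(1 − 4p/3) = −0.75 ln(1 − 0.299423) = −0.75 ln(0.700577)
  = −0.75 × (-0.355851) = 0.266888 substitutions/site.
Under a molecular clock d = 2μt, so t = d/(2μ) = 0.266888 / (2 × 9.0 × 10^-8) = 1.48 million years.

1.48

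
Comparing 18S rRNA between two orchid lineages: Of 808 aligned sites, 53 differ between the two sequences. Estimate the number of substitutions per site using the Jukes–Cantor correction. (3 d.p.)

p = 53/808 ≈ 0.065594.
d = −(3/4) ln(1 − 4p/3) = −0.75 ln(1 − 0.087459) = −0.75 ln(0.912541)
  = −0.75 × (-0.091522) = 0.068642 substitutions/site.

0.069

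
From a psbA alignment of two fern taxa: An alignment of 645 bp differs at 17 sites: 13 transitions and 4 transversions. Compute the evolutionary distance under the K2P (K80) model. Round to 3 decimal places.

P = 13/645 ≈ 0.020155 and Q = 4/645 ≈ 0.006202.
Under the Kimura two-parameter model, d = −½ ln(1 − 2P − Q) − ¼ ln(1 − 2Q).
1 − 2P − Q = 0.953488, giving −½ ln(0.953488) = 0.023814.
1 − 2Q = 0.987596, giving −¼ ln(0.987596) = 0.003120.
d = 0.023814 + 0.003120 = 0.026934.

0.027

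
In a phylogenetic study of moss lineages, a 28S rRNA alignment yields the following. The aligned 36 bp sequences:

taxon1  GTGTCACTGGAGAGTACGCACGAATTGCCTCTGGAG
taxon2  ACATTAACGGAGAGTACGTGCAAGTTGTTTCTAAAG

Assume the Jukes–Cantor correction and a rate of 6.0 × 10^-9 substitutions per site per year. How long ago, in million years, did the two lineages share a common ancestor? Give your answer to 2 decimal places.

The sequences differ at 14 of 36 sites, so p = 14/36 ≈ 0.388889.
d = −(3/4) ln(1 − 4p/3) = −0.75 ln(1 − 0.518519) = −0.75 ln(0.481481)
  = −0.75 × (-0.730889) = 0.548167 substitutions/site.
Under a molecular clock d = 2μt, so t = d/(2μ) = 0.548167 / (2 × 6.0 × 10^-9) = 45.68 million years.

45.68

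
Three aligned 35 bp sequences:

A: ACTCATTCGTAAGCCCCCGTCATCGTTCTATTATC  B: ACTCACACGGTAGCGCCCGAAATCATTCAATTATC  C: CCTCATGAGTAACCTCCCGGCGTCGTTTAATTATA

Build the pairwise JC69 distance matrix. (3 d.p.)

d(A,B) = 0.315, d(A,C) = 0.360, d(B,C) = 0.572

A–B: 9/35 sites differ → p ≈ 0.257143, d = −0.75 ln(1 − 0.342857) = 0.314890 ≈ 0.315.
A–C: 10/35 sites differ → p ≈ 0.285714, d = −0.75 ln(1 − 0.380952) = 0.359679 ≈ 0.360.
B–C: 14/35 sites differ → p = 0.4, d = −0.75 ln(1 − 0.533333) = 0.571605 ≈ 0.572.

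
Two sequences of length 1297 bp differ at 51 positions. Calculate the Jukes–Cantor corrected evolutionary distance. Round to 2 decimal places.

p = 51/1297 ≈ 0.039322.
d = −(3/4) ln(1 − 4p/3) = −0.75 ln(1 − 0.052429) = −0.75 ln(0.947571)
  = −0.75 × (-0.053853) = 0.040390 substitutions/site.

0.04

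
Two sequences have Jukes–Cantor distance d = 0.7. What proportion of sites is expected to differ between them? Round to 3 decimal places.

0.455

p = (3/4)(1 − e^(−4d/3)) = 0.75 × (1 − e^(-0.933333)) = 0.75 × (1 − 0.393241) = 0.455069.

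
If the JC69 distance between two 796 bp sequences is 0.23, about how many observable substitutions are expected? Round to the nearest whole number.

Invert JC69: p = (3/4)(1 − e^(−4d/3)) = 0.75 × (1 − e^(-0.306667)) = 0.75 × (1 − 0.735896) = 0.198078.
Expected differing sites = pL ≈ 0.198078 × 796 = 157.670088 ≈ 158.

158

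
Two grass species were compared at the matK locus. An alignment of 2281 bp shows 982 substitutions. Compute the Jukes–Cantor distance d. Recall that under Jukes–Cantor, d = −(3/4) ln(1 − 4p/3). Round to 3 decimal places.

p = 982/2281 ≈ 0.430513.
d = −(3/4) ln(1 − 4p/3) = −0.75 ln(1 − 0.574017) = −0.75 ln(0.425983)
  = −0.75 × (-0.853356) = 0.640017 substitutions/site.

0.640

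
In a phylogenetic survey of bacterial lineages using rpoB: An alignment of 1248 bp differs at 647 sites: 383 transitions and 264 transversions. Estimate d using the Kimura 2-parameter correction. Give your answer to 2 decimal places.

1.01

P = 383/1248 ≈ 0.306891 and Q = 264/1248 ≈ 0.211538.
Under the Kimura two-parameter model, d = −½ ln(1 − 2P − Q) − ¼ ln(1 − 2Q).
1 − 2P − Q = 0.17468, giving −½ ln(0.17468) = 0.872400.
1 − 2Q = 0.576924, giving −¼ ln(0.576924) = 0.137511.
d = 0.872400 + 0.137511 = 1.009911.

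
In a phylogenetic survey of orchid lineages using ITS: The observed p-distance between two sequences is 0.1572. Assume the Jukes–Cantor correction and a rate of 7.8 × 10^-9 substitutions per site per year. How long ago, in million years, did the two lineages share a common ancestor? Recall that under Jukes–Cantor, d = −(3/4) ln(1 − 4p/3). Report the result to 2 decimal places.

11.31

d = −(3/4) ln(1 − 4p/3) = −0.75 ln(1 − 0.2096) = −0.75 ln(0.7904)
  = −0.75 × (-0.235216) = 0.176412 substitutions/site.
Under a molecular clock d = 2μt, so t = d/(2μ) = 0.176412 / (2 × 7.8 × 10^-9) = 11.31 million years.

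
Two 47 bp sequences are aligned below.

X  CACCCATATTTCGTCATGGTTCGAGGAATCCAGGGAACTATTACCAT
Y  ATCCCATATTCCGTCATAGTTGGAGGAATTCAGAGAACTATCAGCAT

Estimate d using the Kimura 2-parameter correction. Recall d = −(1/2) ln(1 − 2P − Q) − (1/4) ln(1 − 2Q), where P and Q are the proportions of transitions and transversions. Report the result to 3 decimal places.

0.223

Of 47 sites, 5 differences are transitions and 4 are transversions, so P = 5/47 ≈ 0.106383 and Q = 4/47 ≈ 0.085106.
Under the Kimura two-parameter model, d = −½ ln(1 − 2P − Q) − ¼ ln(1 − 2Q).
1 − 2P − Q = 0.702128, giving −½ ln(0.702128) = 0.176820.
1 − 2Q = 0.829788, giving −¼ ln(0.829788) = 0.046646.
d = 0.176820 + 0.046646 = 0.223466.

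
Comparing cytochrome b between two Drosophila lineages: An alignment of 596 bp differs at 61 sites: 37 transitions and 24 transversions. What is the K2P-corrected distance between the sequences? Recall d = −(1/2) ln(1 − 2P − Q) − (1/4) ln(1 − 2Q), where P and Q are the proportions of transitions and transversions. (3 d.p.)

0.111

P = 37/596 ≈ 0.062081 and Q = 24/596 ≈ 0.040268.
Under the Kimura two-parameter model, d = −½ ln(1 − 2P − Q) − ¼ ln(1 − 2Q).
1 − 2P − Q = 0.83557, giving −½ ln(0.83557) = 0.089821.
1 − 2Q = 0.919464, giving −¼ ln(0.919464) = 0.020991.
d = 0.089821 + 0.020991 = 0.110812.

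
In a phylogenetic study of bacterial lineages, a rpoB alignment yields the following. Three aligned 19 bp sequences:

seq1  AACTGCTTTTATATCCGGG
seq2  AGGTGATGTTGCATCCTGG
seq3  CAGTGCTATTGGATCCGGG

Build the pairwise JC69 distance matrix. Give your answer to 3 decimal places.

seq1–seq2: 7/19 sites differ → p ≈ 0.368421, d = −0.75 ln(1 − 0.491228) = 0.506816 ≈ 0.507.
seq1–seq3: 5/19 sites differ → p ≈ 0.263158, d = −0.75 ln(1 − 0.350877) = 0.324100 ≈ 0.324.
seq2–seq3: 6/19 sites differ → p ≈ 0.315789, d = −0.75 ln(1 − 0.421052) = 0.409907 ≈ 0.410.

d(seq1,seq2) = 0.507, d(seq1,seq3) = 0.324, d(seq2,seq3) = 0.410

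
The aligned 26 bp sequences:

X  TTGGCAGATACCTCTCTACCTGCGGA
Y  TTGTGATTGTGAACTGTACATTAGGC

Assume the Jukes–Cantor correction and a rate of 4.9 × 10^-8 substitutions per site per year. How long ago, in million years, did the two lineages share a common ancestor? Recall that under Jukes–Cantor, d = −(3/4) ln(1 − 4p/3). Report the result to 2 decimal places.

9.69

The sequences differ at 14 of 26 sites, so p = 14/26 ≈ 0.538462.
d = −(3/4) ln(1 − 4p/3) = −0.75 ln(1 − 0.717949) = −0.75 ln(0.282051)
  = −0.75 × (-1.265667) = 0.949250 substitutions/site.
Under a molecular clock d = 2μt, so t = d/(2μ) = 0.949250 / (2 × 4.9 × 10^-8) = 9.69 million years.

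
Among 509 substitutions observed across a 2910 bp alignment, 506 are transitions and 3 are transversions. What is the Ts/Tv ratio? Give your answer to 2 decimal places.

R = 506/3 = 168.666666… ≈ 168.67 (to 2 d.p.).

168.67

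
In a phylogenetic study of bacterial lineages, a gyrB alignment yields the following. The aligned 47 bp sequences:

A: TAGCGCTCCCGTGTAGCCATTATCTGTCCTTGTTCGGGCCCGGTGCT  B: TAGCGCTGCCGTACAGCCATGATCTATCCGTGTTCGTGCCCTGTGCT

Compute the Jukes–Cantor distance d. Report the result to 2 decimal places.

0.19

The sequences differ at 8 of 47 sites (8, 13, 14, 21, 26, 30, 37, 42), so p = 8/47 ≈ 0.170213.
d = −(3/4) ln(1 − 4p/3) = −0.75 ln(1 − 0.226951) = −0.75 ln(0.773049)
  = −0.75 × (-0.257413) = 0.193060 substitutions/site.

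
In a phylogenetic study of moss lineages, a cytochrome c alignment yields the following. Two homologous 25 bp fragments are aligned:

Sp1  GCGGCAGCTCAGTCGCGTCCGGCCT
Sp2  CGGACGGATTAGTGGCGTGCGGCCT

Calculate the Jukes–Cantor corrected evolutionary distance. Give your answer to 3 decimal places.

The sequences differ at 8 of 25 sites (1, 2, 4, 6, 8, 10, 14, 19), so p = 8/25 = 0.32.
d = −(3/4) ln(1 − 4p/3) = −0.75 ln(1 − 0.426667) = −0.75 ln(0.573333)
  = −0.75 × (-0.556289) = 0.417217 substitutions/site.

0.417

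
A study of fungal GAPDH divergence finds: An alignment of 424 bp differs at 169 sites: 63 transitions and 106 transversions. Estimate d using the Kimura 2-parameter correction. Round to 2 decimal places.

0.57

P = 63/424 ≈ 0.148585 and Q = 106/424 = 0.25.
Under the Kimura two-parameter model, d = −½ ln(1 − 2P − Q) − ¼ ln(1 − 2Q).
1 − 2P − Q = 0.45283, giving −½ ln(0.45283) = 0.396119.
1 − 2Q = 0.5, giving −¼ ln(0.5) = 0.173287.
d = 0.396119 + 0.173287 = 0.569406.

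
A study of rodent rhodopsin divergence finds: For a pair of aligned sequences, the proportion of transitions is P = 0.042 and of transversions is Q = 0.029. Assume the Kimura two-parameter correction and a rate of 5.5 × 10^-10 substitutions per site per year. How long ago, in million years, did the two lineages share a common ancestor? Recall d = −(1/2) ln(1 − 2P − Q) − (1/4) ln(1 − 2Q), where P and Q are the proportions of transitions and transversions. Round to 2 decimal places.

Under the Kimura two-parameter model, d = −½ ln(1 − 2P − Q) − ¼ ln(1 − 2Q).
1 − 2P − Q = 0.887, giving −½ ln(0.887) = 0.059955.
1 − 2Q = 0.942, giving −¼ ln(0.942) = 0.014938.
d = 0.059955 + 0.014938 = 0.074893.
Under a molecular clock d = 2μt, so t = d/(2μ) = 0.074893 / (2 × 5.5 × 10^-10) = 68.08 million years.

68.08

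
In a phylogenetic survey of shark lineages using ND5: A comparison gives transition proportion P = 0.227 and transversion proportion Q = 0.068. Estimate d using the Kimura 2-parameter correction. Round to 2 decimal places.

Under the Kimura two-parameter model, d = −½ ln(1 − 2P − Q) − ¼ ln(1 − 2Q).
1 − 2P − Q = 0.478, giving −½ ln(0.478) = 0.369072.
1 − 2Q = 0.864, giving −¼ ln(0.864) = 0.036546.
d = 0.369072 + 0.036546 = 0.405618.

0.41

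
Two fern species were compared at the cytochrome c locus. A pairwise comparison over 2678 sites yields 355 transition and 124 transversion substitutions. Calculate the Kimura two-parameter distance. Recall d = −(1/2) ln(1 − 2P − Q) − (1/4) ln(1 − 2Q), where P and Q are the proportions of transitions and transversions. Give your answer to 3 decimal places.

0.211

P = 355/2678 ≈ 0.132562 and Q = 124/2678 ≈ 0.046303.
Under the Kimura two-parameter model, d = −½ ln(1 − 2P − Q) − ¼ ln(1 − 2Q).
1 − 2P − Q = 0.688573, giving −½ ln(0.688573) = 0.186567.
1 − 2Q = 0.907394, giving −¼ ln(0.907394) = 0.024295.
d = 0.186567 + 0.024295 = 0.210862.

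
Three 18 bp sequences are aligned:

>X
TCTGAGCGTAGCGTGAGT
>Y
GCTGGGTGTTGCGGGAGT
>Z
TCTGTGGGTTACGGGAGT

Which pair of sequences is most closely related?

X–Y: 5/18 differ, p = 0.278, d = 0.347.
X–Z: 5/18 differ, p = 0.278, d = 0.347.
Y–Z: 4/18 differ, p = 0.222, d = 0.264.
The smallest distance is between Y and Z.

Y and Z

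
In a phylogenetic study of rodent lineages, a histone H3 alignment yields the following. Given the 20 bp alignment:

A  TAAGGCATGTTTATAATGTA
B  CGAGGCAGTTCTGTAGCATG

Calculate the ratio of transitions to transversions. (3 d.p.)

Transitions are A↔G and C↔T; transversions are all other mismatches.
Transitions: 8. Transversions: 2.
R = 8/2 = 4.000.

4.000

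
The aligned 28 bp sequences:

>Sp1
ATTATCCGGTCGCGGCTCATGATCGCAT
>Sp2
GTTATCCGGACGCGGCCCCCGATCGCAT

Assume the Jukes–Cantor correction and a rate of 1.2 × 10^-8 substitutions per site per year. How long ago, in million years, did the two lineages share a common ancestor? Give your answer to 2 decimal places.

The sequences differ at 5 of 28 sites (1, 10, 17, 19, 20), so p = 5/28 ≈ 0.178571.
d = −(3/4) ln(1 − 4p/3) = −0.75 ln(1 − 0.238095) = −0.75 ln(0.761905)
  = −0.75 × (-0.271933) = 0.203950 substitutions/site.
Under a molecular clock d = 2μt, so t = d/(2μ) = 0.203950 / (2 × 1.2 × 10^-8) = 8.50 million years.

8.50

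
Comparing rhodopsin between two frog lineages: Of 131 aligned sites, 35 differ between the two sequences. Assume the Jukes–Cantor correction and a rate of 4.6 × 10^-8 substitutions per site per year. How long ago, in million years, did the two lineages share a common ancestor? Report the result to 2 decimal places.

3.59

p = 35/131 ≈ 0.267176.
d = −(3/4) ln(1 − 4p/3) = −0.75 ln(1 − 0.356235) = −0.75 ln(0.643765)
  = −0.75 × (-0.440422) = 0.330317 substitutions/site.
Under a molecular clock d = 2μt, so t = d/(2μ) = 0.330317 / (2 × 4.6 × 10^-8) = 3.59 million years.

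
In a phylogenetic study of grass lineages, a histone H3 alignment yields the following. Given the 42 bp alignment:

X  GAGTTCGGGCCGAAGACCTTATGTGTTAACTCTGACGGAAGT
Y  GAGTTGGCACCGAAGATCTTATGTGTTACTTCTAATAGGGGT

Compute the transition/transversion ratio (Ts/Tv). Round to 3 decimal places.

Transitions are A↔G and C↔T; transversions are all other mismatches.
Transitions: 8. Transversions: 3.
R = 8/3 = 2.666666… ≈ 2.667 (to 3 d.p.).

2.667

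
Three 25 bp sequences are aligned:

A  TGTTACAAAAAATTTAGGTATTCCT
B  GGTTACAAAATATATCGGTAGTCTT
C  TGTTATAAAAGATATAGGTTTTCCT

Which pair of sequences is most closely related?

A and C

A–B: 6/25 differ, p = 0.240, d = 0.289.
A–C: 4/25 differ, p = 0.160, d = 0.180.
B–C: 7/25 differ, p = 0.280, d = 0.351.
The smallest distance is between A and C.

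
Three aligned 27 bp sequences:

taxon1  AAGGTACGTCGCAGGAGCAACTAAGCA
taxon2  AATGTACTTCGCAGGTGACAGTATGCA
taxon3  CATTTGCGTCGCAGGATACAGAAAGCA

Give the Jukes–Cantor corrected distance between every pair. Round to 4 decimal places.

d(taxon1,taxon2) = 0.3181, d(taxon1,taxon3) = 0.4408, d(taxon2,taxon3) = 0.3770

taxon1–taxon2: 7/27 sites differ → p ≈ 0.259259, d = −0.75 ln(1 − 0.345679) = 0.318118 ≈ 0.3181.
taxon1–taxon3: 9/27 sites differ → p ≈ 0.333333, d = −0.75 ln(1 − 0.444444) = 0.440839 ≈ 0.4408.
taxon2–taxon3: 8/27 sites differ → p ≈ 0.296296, d = −0.75 ln(1 − 0.395061) = 0.376971 ≈ 0.3770.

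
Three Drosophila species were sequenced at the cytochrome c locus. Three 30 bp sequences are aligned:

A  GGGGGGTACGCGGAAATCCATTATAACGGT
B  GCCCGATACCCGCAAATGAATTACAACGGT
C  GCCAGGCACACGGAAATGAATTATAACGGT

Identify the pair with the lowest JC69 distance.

B and C

A–B: 9/30 differ, p = 0.300, d = 0.383.
A–C: 7/30 differ, p = 0.233, d = 0.280.
B–C: 6/30 differ, p = 0.200, d = 0.233.
The smallest distance is between B and C.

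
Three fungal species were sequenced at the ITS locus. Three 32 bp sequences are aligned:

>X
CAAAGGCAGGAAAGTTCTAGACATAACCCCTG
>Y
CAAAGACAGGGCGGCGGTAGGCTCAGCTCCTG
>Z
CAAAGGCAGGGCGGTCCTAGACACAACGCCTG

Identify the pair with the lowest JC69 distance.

X–Y: 12/32 differ, p = 0.375, d = 0.520.
X–Z: 6/32 differ, p = 0.188, d = 0.216.
Y–Z: 8/32 differ, p = 0.250, d = 0.304.
The smallest distance is between X and Z.

X and Z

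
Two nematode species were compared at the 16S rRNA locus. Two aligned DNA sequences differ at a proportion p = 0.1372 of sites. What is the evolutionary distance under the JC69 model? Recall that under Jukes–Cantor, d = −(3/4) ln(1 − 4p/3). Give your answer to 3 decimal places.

d = −(3/4) ln(1 − 4p/3) = −0.75 ln(1 − 0.182933) = −0.75 ln(0.817067)
  = −0.75 × (-0.202034) = 0.151526 substitutions/site.

0.152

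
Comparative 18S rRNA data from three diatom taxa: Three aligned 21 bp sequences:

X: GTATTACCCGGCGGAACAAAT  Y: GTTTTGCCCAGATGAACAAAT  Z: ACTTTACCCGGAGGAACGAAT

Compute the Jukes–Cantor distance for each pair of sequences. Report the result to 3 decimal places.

X–Y: 5/21 sites differ → p ≈ 0.238095, d = −0.75 ln(1 − 0.31746) = 0.286451 ≈ 0.286.
X–Z: 5/21 sites differ → p ≈ 0.238095, d = −0.75 ln(1 − 0.31746) = 0.286451 ≈ 0.286.
Y–Z: 6/21 sites differ → p ≈ 0.285714, d = −0.75 ln(1 − 0.380952) = 0.359679 ≈ 0.360.

d(X,Y) = 0.286, d(X,Z) = 0.286, d(Y,Z) = 0.360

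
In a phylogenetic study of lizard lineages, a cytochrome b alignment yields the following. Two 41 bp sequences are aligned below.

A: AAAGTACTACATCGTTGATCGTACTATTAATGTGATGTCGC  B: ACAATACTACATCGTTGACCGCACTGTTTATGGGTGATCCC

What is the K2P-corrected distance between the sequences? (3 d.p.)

Of 41 sites, 5 differences are transitions and 6 are transversions, so P = 5/41 ≈ 0.121951 and Q = 6/41 ≈ 0.146341.
Under the Kimura two-parameter model, d = −½ ln(1 − 2P − Q) − ¼ ln(1 − 2Q).
1 − 2P − Q = 0.609757, giving −½ ln(0.609757) = 0.247347.
1 − 2Q = 0.707318, giving −¼ ln(0.707318) = 0.086569.
d = 0.247347 + 0.086569 = 0.333916.

0.334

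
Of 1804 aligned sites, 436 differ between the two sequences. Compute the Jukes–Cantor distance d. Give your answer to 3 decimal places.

p = 436/1804 ≈ 0.241685.
d = −(3/4) ln(1 − 4p/3) = −0.75 ln(1 − 0.322247) = −0.75 ln(0.677753)
  = −0.75 × (-0.388972) = 0.291729 substitutions/site.

0.292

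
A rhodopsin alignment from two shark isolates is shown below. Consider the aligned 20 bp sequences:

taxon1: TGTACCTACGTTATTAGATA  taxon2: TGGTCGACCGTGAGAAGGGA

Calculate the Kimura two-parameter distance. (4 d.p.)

0.9749

Of 20 sites, 1 differences are transitions and 9 are transversions, so P = 1/20 = 0.05 and Q = 9/20 = 0.45.
Under the Kimura two-parameter model, d = −½ ln(1 − 2P − Q) − ¼ ln(1 − 2Q).
1 − 2P − Q = 0.45, giving −½ ln(0.45) = 0.399254.
1 − 2Q = 0.1, giving −¼ ln(0.1) = 0.575646.
d = 0.399254 + 0.575646 = 0.974900.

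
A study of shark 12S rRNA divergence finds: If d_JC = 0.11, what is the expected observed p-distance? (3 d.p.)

0.102

p = (3/4)(1 − e^(−4d/3)) = 0.75 × (1 − e^(-0.146667)) = 0.75 × (1 − 0.863582) = 0.102314.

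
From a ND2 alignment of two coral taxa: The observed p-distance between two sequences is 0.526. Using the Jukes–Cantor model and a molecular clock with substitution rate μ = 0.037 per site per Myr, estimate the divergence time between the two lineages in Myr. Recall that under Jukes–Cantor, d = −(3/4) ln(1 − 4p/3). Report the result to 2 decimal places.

d = −(3/4) ln(1 − 4p/3) = −0.75 ln(1 − 0.701333) = −0.75 ln(0.298667)
  = −0.75 × (-1.208426) = 0.906320 substitutions/site.
Under a molecular clock d = 2μt, so t = d/(2μ) = 0.906320 / (2 × 0.037) = 12.25 Myr.

12.25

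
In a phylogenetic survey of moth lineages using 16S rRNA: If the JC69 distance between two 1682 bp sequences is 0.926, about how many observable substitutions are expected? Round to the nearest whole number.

Invert JC69: p = (3/4)(1 − e^(−4d/3)) = 0.75 × (1 − e^(-1.234667)) = 0.75 × (1 − 0.290932) = 0.531801.
Expected differing sites = pL ≈ 0.531801 × 1682 = 894.489282 ≈ 894.

894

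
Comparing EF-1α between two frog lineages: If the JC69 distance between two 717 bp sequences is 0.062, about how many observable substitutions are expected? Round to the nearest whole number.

Invert JC69: p = (3/4)(1 − e^(−4d/3)) = 0.75 × (1 − e^(-0.082667)) = 0.75 × (1 − 0.920658) = 0.059507.
Expected differing sites = pL ≈ 0.059507 × 717 = 42.666519 ≈ 43.

43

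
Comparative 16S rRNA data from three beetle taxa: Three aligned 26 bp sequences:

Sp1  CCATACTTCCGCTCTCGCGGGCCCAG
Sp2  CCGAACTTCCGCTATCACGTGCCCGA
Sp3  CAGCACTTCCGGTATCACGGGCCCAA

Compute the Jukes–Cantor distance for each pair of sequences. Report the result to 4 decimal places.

d(Sp1,Sp2) = 0.3335, d(Sp1,Sp3) = 0.3335, d(Sp2,Sp3) = 0.2222

Sp1–Sp2: 7/26 sites differ → p ≈ 0.269231, d = −0.75 ln(1 − 0.358975) = 0.333515 ≈ 0.3335.
Sp1–Sp3: 7/26 sites differ → p ≈ 0.269231, d = −0.75 ln(1 − 0.358975) = 0.333515 ≈ 0.3335.
Sp2–Sp3: 5/26 sites differ → p ≈ 0.192308, d = −0.75 ln(1 − 0.256411) = 0.222200 ≈ 0.2222.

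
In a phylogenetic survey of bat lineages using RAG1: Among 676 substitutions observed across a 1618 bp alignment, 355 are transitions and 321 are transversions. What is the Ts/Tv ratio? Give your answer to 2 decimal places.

R = 355/321 = 1.105919… ≈ 1.11 (to 2 d.p.).

1.11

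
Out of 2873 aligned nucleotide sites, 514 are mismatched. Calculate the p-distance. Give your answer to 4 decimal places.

p = 514/2873 = 0.178907… ≈ 0.1789 (to 4 d.p.).

0.1789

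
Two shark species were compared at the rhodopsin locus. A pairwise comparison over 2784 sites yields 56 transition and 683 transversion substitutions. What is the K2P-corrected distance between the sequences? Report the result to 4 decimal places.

0.3368

P = 56/2784 ≈ 0.020115 and Q = 683/2784 ≈ 0.24533.
Under the Kimura two-parameter model, d = −½ ln(1 − 2P − Q) − ¼ ln(1 − 2Q).
1 − 2P − Q = 0.71444, giving −½ ln(0.71444) = 0.168128.
1 − 2Q = 0.50934, giving −¼ ln(0.50934) = 0.168660.
d = 0.168128 + 0.168660 = 0.336788.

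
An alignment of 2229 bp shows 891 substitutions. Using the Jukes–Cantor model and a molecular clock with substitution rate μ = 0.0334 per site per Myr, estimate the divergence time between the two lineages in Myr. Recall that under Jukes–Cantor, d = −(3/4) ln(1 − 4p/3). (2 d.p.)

p = 891/2229 ≈ 0.399731.
d = −(3/4) ln(1 − 4p/3) = −0.75 ln(1 − 0.532975) = −0.75 ln(0.467025)
  = −0.75 × (-0.761372) = 0.571029 substitutions/site.
Under a molecular clock d = 2μt, so t = d/(2μ) = 0.571029 / (2 × 0.0334) = 8.55 Myr.

8.55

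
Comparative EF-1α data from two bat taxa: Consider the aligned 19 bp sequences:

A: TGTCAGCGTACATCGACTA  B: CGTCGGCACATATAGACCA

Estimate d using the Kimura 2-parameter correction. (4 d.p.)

0.6041

Of 19 sites, 6 differences are transitions and 1 are transversions, so P = 6/19 ≈ 0.315789 and Q = 1/19 ≈ 0.052632.
Under the Kimura two-parameter model, d = −½ ln(1 − 2P − Q) − ¼ ln(1 − 2Q).
1 − 2P − Q = 0.31579, giving −½ ln(0.31579) = 0.576339.
1 − 2Q = 0.894736, giving −¼ ln(0.894736) = 0.027807.
d = 0.576339 + 0.027807 = 0.604146.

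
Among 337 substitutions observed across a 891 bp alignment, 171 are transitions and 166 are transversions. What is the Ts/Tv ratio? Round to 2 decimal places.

R = 171/166 = 1.030120… ≈ 1.03 (to 2 d.p.).

1.03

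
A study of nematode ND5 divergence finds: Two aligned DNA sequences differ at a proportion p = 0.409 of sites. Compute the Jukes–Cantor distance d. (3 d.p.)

d = −(3/4) ln(1 − 4p/3) = −0.75 ln(1 − 0.545333) = −0.75 ln(0.454667)
  = −0.75 × (-0.788190) = 0.591143 substitutions/site.

0.591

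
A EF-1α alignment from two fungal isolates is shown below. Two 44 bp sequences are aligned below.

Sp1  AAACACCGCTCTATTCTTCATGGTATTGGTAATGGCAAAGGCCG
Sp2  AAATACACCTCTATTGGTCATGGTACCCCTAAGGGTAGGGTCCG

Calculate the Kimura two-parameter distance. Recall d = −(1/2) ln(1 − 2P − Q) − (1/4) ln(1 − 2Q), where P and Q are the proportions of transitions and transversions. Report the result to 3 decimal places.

Of 44 sites, 6 differences are transitions and 8 are transversions, so P = 6/44 ≈ 0.136364 and Q = 8/44 ≈ 0.181818.
Under the Kimura two-parameter model, d = −½ ln(1 − 2P − Q) − ¼ ln(1 − 2Q).
1 − 2P − Q = 0.545454, giving −½ ln(0.545454) = 0.303068.
1 − 2Q = 0.636364, giving −¼ ln(0.636364) = 0.112996.
d = 0.303068 + 0.112996 = 0.416064.

0.416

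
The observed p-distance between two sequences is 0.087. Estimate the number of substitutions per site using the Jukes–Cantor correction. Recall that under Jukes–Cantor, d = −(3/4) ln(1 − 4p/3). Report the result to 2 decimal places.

0.09

d = −(3/4) ln(1 − 4p/3) = −0.75 ln(1 − 0.116) = −0.75 ln(0.884)
  = −0.75 × (-0.123298) = 0.092474 substitutions/site.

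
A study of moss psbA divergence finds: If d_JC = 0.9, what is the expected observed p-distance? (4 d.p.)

0.5241

p = (3/4)(1 − e^(−4d/3)) = 0.75 × (1 − e^(-1.2)) = 0.75 × (1 − 0.301194) = 0.524105.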